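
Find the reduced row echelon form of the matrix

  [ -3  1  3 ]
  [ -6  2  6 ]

Multiply R1 by -1/3.
  [  1  -1/3  -1 ]
  [ -6     2   6 ]
Add 6 times R1 to R2.
  [ 1  -1/3  -1 ]
  [ 0     0   0 ]

[[1, -1/3, -1], [0, 0, 0]]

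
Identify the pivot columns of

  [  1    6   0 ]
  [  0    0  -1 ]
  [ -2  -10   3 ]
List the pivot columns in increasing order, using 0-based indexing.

0, 1, 2

ρ3 -> ρ3 + 2·ρ1
  [ 1  6   0 ]
  [ 0  0  -1 ]
  [ 0  2   3 ]
ρ2 ↔ ρ3
  [ 1  6   0 ]
  [ 0  2   3 ]
  [ 0  0  -1 ]
ρ2 -> 1/2·ρ2
  [ 1  6    0 ]
  [ 0  1  3/2 ]
  [ 0  0   -1 ]
ρ3 -> -1·ρ3
  [ 1  6    0 ]
  [ 0  1  3/2 ]
  [ 0  0    1 ]
ρ2 -> ρ2 − 3/2·ρ3
  [ 1  6  0 ]
  [ 0  1  0 ]
  [ 0  0  1 ]
ρ1 -> ρ1 − 6·ρ2
  [ 1  0  0 ]
  [ 0  1  0 ]
  [ 0  0  1 ]
Pivot columns are the columns containing a leading 1.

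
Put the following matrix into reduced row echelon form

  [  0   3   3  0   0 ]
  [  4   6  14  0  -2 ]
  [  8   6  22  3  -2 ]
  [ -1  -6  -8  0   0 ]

ρ1 <=> ρ2
  [  4   6  14  0  -2 ]
  [  0   3   3  0   0 ]
  [  8   6  22  3  -2 ]
  [ -1  -6  -8  0   0 ]
ρ1 ← 1/4·ρ1
  [  1  3/2  7/2  0  -1/2 ]
  [  0    3    3  0     0 ]
  [  8    6   22  3    -2 ]
  [ -1   -6   -8  0     0 ]
ρ3 ← ρ3 − 8·ρ1
  [  1  3/2  7/2  0  -1/2 ]
  [  0    3    3  0     0 ]
  [  0   -6   -6  3     2 ]
  [ -1   -6   -8  0     0 ]
ρ4 ← ρ4 + ρ1
  [ 1   3/2   7/2  0  -1/2 ]
  [ 0     3     3  0     0 ]
  [ 0    -6    -6  3     2 ]
  [ 0  -9/2  -9/2  0  -1/2 ]
ρ2 ← 1/3·ρ2
  [ 1   3/2   7/2  0  -1/2 ]
  [ 0     1     1  0     0 ]
  [ 0    -6    -6  3     2 ]
  [ 0  -9/2  -9/2  0  -1/2 ]
ρ3 ← ρ3 + 6·ρ2
  [ 1   3/2   7/2  0  -1/2 ]
  [ 0     1     1  0     0 ]
  [ 0     0     0  3     2 ]
  [ 0  -9/2  -9/2  0  -1/2 ]
ρ4 ← ρ4 + 9/2·ρ2
  [ 1  3/2  7/2  0  -1/2 ]
  [ 0    1    1  0     0 ]
  [ 0    0    0  3     2 ]
  [ 0    0    0  0  -1/2 ]
ρ3 ← 1/3·ρ3
  [ 1  3/2  7/2  0  -1/2 ]
  [ 0    1    1  0     0 ]
  [ 0    0    0  1   2/3 ]
  [ 0    0    0  0  -1/2 ]
ρ4 ← -2·ρ4
  [ 1  3/2  7/2  0  -1/2 ]
  [ 0    1    1  0     0 ]
  [ 0    0    0  1   2/3 ]
  [ 0    0    0  0     1 ]
ρ3 ← ρ3 − 2/3·ρ4
  [ 1  3/2  7/2  0  -1/2 ]
  [ 0    1    1  0     0 ]
  [ 0    0    0  1     0 ]
  [ 0    0    0  0     1 ]
ρ1 ← ρ1 + 1/2·ρ4
  [ 1  3/2  7/2  0  0 ]
  [ 0    1    1  0  0 ]
  [ 0    0    0  1  0 ]
  [ 0    0    0  0  1 ]
ρ1 ← ρ1 − 3/2·ρ2
  [ 1  0  2  0  0 ]
  [ 0  1  1  0  0 ]
  [ 0  0  0  1  0 ]
  [ 0  0  0  0  1 ]

[[1, 0, 2, 0, 0], [0, 1, 1, 0, 0], [0, 0, 0, 1, 0], [0, 0, 0, 0, 1]]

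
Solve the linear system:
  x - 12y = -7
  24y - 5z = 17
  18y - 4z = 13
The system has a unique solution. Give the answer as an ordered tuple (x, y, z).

Form the augmented matrix and row-reduce:
  [ 1  -12   0  |  -7 ]
  [ 0   24  -5  |  17 ]
  [ 0   18  -4  |  13 ]
Multiply r2 by 1/24.
Subtract 18 times r2 from r3.
Multiply r3 by -4.
Add 5/24 times r3 to r2.
Add 12 times r2 to r1.
Reading off the last column: x = -1, y = 1/2, z = -1.

(-1, 1/2, -1)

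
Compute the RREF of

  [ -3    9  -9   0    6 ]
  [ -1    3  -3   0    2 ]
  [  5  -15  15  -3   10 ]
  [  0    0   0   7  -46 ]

[[1, -3, 3, 0, 0], [0, 0, 0, 1, 0], [0, 0, 0, 0, 1], [0, 0, 0, 0, 0]]

r1 → -1/3·r1
  [  1   -3   3   0   -2 ]
  [ -1    3  -3   0    2 ]
  [  5  -15  15  -3   10 ]
  [  0    0   0   7  -46 ]
r2 → r2 + r1
  [ 1   -3   3   0   -2 ]
  [ 0    0   0   0    0 ]
  [ 5  -15  15  -3   10 ]
  [ 0    0   0   7  -46 ]
r3 → r3 − 5·r1
  [ 1  -3  3   0   -2 ]
  [ 0   0  0   0    0 ]
  [ 0   0  0  -3   20 ]
  [ 0   0  0   7  -46 ]
r2 <-> r3
  [ 1  -3  3   0   -2 ]
  [ 0   0  0  -3   20 ]
  [ 0   0  0   0    0 ]
  [ 0   0  0   7  -46 ]
r2 → -1/3·r2
  [ 1  -3  3  0     -2 ]
  [ 0   0  0  1  -20/3 ]
  [ 0   0  0  0      0 ]
  [ 0   0  0  7    -46 ]
r4 → r4 − 7·r2
  [ 1  -3  3  0     -2 ]
  [ 0   0  0  1  -20/3 ]
  [ 0   0  0  0      0 ]
  [ 0   0  0  0    2/3 ]
r3 <-> r4
  [ 1  -3  3  0     -2 ]
  [ 0   0  0  1  -20/3 ]
  [ 0   0  0  0    2/3 ]
  [ 0   0  0  0      0 ]
r3 → 3/2·r3
  [ 1  -3  3  0     -2 ]
  [ 0   0  0  1  -20/3 ]
  [ 0   0  0  0      1 ]
  [ 0   0  0  0      0 ]
r2 → r2 + 20/3·r3
  [ 1  -3  3  0  -2 ]
  [ 0   0  0  1   0 ]
  [ 0   0  0  0   1 ]
  [ 0   0  0  0   0 ]
r1 → r1 + 2·r3
  [ 1  -3  3  0  0 ]
  [ 0   0  0  1  0 ]
  [ 0   0  0  0  1 ]
  [ 0   0  0  0  0 ]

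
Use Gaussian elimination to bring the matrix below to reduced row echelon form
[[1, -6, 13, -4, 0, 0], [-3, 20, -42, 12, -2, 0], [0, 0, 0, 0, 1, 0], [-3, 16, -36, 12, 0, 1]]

Add 3 times R1 to R2.
  [  1  -6   13  -4   0  0 ]
  [  0   2   -3   0  -2  0 ]
  [  0   0    0   0   1  0 ]
  [ -3  16  -36  12   0  1 ]
Add 3 times R1 to R4.
  [ 1  -6  13  -4   0  0 ]
  [ 0   2  -3   0  -2  0 ]
  [ 0   0   0   0   1  0 ]
  [ 0  -2   3   0   0  1 ]
Multiply R2 by 1/2.
  [ 1  -6    13  -4   0  0 ]
  [ 0   1  -3/2   0  -1  0 ]
  [ 0   0     0   0   1  0 ]
  [ 0  -2     3   0   0  1 ]
Add 2 times R2 to R4.
  [ 1  -6    13  -4   0  0 ]
  [ 0   1  -3/2   0  -1  0 ]
  [ 0   0     0   0   1  0 ]
  [ 0   0     0   0  -2  1 ]
Add 2 times R3 to R4.
  [ 1  -6    13  -4   0  0 ]
  [ 0   1  -3/2   0  -1  0 ]
  [ 0   0     0   0   1  0 ]
  [ 0   0     0   0   0  1 ]
Add R3 to R2.
  [ 1  -6    13  -4  0  0 ]
  [ 0   1  -3/2   0  0  0 ]
  [ 0   0     0   0  1  0 ]
  [ 0   0     0   0  0  1 ]
Add 6 times R2 to R1.
  [ 1  0     4  -4  0  0 ]
  [ 0  1  -3/2   0  0  0 ]
  [ 0  0     0   0  1  0 ]
  [ 0  0     0   0  0  1 ]

[[1, 0, 4, -4, 0, 0], [0, 1, -3/2, 0, 0, 0], [0, 0, 0, 0, 1, 0], [0, 0, 0, 0, 0, 1]]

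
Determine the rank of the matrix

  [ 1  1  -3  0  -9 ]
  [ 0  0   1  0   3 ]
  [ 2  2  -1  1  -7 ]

rank = 3

Subtract 2 times R1 from R3.
Subtract 5 times R2 from R3.
Add 3 times R2 to R1.
The reduced form has 3 nonzero rows.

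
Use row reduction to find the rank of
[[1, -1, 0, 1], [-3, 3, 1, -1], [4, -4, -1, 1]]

rank = 3

Add 3 times R1 to R2.
Subtract 4 times R1 from R3.
Add R2 to R3.
Multiply R3 by -1.
Subtract 2 times R3 from R2.
Subtract R3 from R1.
The reduced form has 3 nonzero rows.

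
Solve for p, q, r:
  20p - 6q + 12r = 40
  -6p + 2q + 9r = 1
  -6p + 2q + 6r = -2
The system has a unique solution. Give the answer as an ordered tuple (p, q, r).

(2, 2, 1)

Form the augmented matrix and row-reduce:
  [ 20  -6  12  |  40 ]
  [ -6   2   9  |   1 ]
  [ -6   2   6  |  -2 ]
ρ1 := 1/20·ρ1
  [  1  -3/10  3/5  |   2 ]
  [ -6      2    9  |   1 ]
  [ -6      2    6  |  -2 ]
ρ2 := ρ2 + 6·ρ1
  [  1  -3/10   3/5  |   2 ]
  [  0    1/5  63/5  |  13 ]
  [ -6      2     6  |  -2 ]
ρ3 := ρ3 + 6·ρ1
  [ 1  -3/10   3/5  |   2 ]
  [ 0    1/5  63/5  |  13 ]
  [ 0    1/5  48/5  |  10 ]
ρ2 := 5·ρ2
  [ 1  -3/10   3/5  |   2 ]
  [ 0      1    63  |  65 ]
  [ 0    1/5  48/5  |  10 ]
ρ3 := ρ3 − 1/5·ρ2
  [ 1  -3/10  3/5  |   2 ]
  [ 0      1   63  |  65 ]
  [ 0      0   -3  |  -3 ]
ρ3 := -1/3·ρ3
  [ 1  -3/10  3/5  |   2 ]
  [ 0      1   63  |  65 ]
  [ 0      0    1  |   1 ]
ρ2 := ρ2 − 63·ρ3
  [ 1  -3/10  3/5  |  2 ]
  [ 0      1    0  |  2 ]
  [ 0      0    1  |  1 ]
ρ1 := ρ1 − 3/5·ρ3
  [ 1  -3/10  0  |  7/5 ]
  [ 0      1  0  |    2 ]
  [ 0      0  1  |    1 ]
ρ1 := ρ1 + 3/10·ρ2
  [ 1  0  0  |  2 ]
  [ 0  1  0  |  2 ]
  [ 0  0  1  |  1 ]
Reading off the last column: p = 2, q = 2, r = 1.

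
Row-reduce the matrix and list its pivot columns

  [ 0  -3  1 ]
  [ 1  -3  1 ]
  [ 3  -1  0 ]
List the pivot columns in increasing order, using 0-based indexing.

Swap ρ1 and ρ2.
  [ 1  -3  1 ]
  [ 0  -3  1 ]
  [ 3  -1  0 ]
Subtract 3 times ρ1 from ρ3.
  [ 1  -3   1 ]
  [ 0  -3   1 ]
  [ 0   8  -3 ]
Multiply ρ2 by -1/3.
  [ 1  -3     1 ]
  [ 0   1  -1/3 ]
  [ 0   8    -3 ]
Subtract 8 times ρ2 from ρ3.
  [ 1  -3     1 ]
  [ 0   1  -1/3 ]
  [ 0   0  -1/3 ]
Multiply ρ3 by -3.
  [ 1  -3     1 ]
  [ 0   1  -1/3 ]
  [ 0   0     1 ]
Add 1/3 times ρ3 to ρ2.
  [ 1  -3  1 ]
  [ 0   1  0 ]
  [ 0   0  1 ]
Subtract ρ3 from ρ1.
  [ 1  -3  0 ]
  [ 0   1  0 ]
  [ 0   0  1 ]
Add 3 times ρ2 to ρ1.
  [ 1  0  0 ]
  [ 0  1  0 ]
  [ 0  0  1 ]
Pivot columns are the columns containing a leading 1.

0, 1, 2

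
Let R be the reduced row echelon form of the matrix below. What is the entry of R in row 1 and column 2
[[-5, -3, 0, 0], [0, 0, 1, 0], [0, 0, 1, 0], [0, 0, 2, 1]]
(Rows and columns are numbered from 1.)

Multiply r1 by -1/5.
  [ 1  3/5  0  0 ]
  [ 0    0  1  0 ]
  [ 0    0  1  0 ]
  [ 0    0  2  1 ]
Subtract r2 from r3.
  [ 1  3/5  0  0 ]
  [ 0    0  1  0 ]
  [ 0    0  0  0 ]
  [ 0    0  2  1 ]
Subtract 2 times r2 from r4.
  [ 1  3/5  0  0 ]
  [ 0    0  1  0 ]
  [ 0    0  0  0 ]
  [ 0    0  0  1 ]
Swap r3 and r4.
  [ 1  3/5  0  0 ]
  [ 0    0  1  0 ]
  [ 0    0  0  1 ]
  [ 0    0  0  0 ]

3/5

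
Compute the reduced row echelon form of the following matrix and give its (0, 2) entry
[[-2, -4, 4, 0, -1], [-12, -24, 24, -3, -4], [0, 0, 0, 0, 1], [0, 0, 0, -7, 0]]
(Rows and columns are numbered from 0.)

-2

R1 ← -1/2·R1
  [   1    2  -2   0  1/2 ]
  [ -12  -24  24  -3   -4 ]
  [   0    0   0   0    1 ]
  [   0    0   0  -7    0 ]
R2 ← R2 + 12·R1
  [ 1  2  -2   0  1/2 ]
  [ 0  0   0  -3    2 ]
  [ 0  0   0   0    1 ]
  [ 0  0   0  -7    0 ]
R2 ← -1/3·R2
  [ 1  2  -2   0   1/2 ]
  [ 0  0   0   1  -2/3 ]
  [ 0  0   0   0     1 ]
  [ 0  0   0  -7     0 ]
R4 ← R4 + 7·R2
  [ 1  2  -2  0    1/2 ]
  [ 0  0   0  1   -2/3 ]
  [ 0  0   0  0      1 ]
  [ 0  0   0  0  -14/3 ]
R4 ← R4 + 14/3·R3
  [ 1  2  -2  0   1/2 ]
  [ 0  0   0  1  -2/3 ]
  [ 0  0   0  0     1 ]
  [ 0  0   0  0     0 ]
R2 ← R2 + 2/3·R3
  [ 1  2  -2  0  1/2 ]
  [ 0  0   0  1    0 ]
  [ 0  0   0  0    1 ]
  [ 0  0   0  0    0 ]
R1 ← R1 − 1/2·R3
  [ 1  2  -2  0  0 ]
  [ 0  0   0  1  0 ]
  [ 0  0   0  0  1 ]
  [ 0  0   0  0  0 ]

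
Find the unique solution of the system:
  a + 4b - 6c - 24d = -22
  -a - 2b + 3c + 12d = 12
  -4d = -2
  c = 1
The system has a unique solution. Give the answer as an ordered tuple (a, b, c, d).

Form the augmented matrix and row-reduce:
  [  1   4  -6  -24  |  -22 ]
  [ -1  -2   3   12  |   12 ]
  [  0   0   0   -4  |   -2 ]
  [  0   0   1    0  |    1 ]
r2 := r2 + r1
  [ 1  4  -6  -24  |  -22 ]
  [ 0  2  -3  -12  |  -10 ]
  [ 0  0   0   -4  |   -2 ]
  [ 0  0   1    0  |    1 ]
r2 := 1/2·r2
  [ 1  4    -6  -24  |  -22 ]
  [ 0  1  -3/2   -6  |   -5 ]
  [ 0  0     0   -4  |   -2 ]
  [ 0  0     1    0  |    1 ]
r3 ↔ r4
  [ 1  4    -6  -24  |  -22 ]
  [ 0  1  -3/2   -6  |   -5 ]
  [ 0  0     1    0  |    1 ]
  [ 0  0     0   -4  |   -2 ]
r4 := -1/4·r4
  [ 1  4    -6  -24  |  -22 ]
  [ 0  1  -3/2   -6  |   -5 ]
  [ 0  0     1    0  |    1 ]
  [ 0  0     0    1  |  1/2 ]
r2 := r2 + 6·r4
  [ 1  4    -6  -24  |  -22 ]
  [ 0  1  -3/2    0  |   -2 ]
  [ 0  0     1    0  |    1 ]
  [ 0  0     0    1  |  1/2 ]
r1 := r1 + 24·r4
  [ 1  4    -6  0  |  -10 ]
  [ 0  1  -3/2  0  |   -2 ]
  [ 0  0     1  0  |    1 ]
  [ 0  0     0  1  |  1/2 ]
r2 := r2 + 3/2·r3
  [ 1  4  -6  0  |   -10 ]
  [ 0  1   0  0  |  -1/2 ]
  [ 0  0   1  0  |     1 ]
  [ 0  0   0  1  |   1/2 ]
r1 := r1 + 6·r3
  [ 1  4  0  0  |    -4 ]
  [ 0  1  0  0  |  -1/2 ]
  [ 0  0  1  0  |     1 ]
  [ 0  0  0  1  |   1/2 ]
r1 := r1 − 4·r2
  [ 1  0  0  0  |    -2 ]
  [ 0  1  0  0  |  -1/2 ]
  [ 0  0  1  0  |     1 ]
  [ 0  0  0  1  |   1/2 ]
Reading off the last column: a = -2, b = -1/2, c = 1, d = 1/2.

(-2, -1/2, 1, 1/2)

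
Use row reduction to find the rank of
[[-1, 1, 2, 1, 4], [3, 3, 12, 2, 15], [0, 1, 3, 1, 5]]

r1 -> -1·r1
  [ 1  -1  -2  -1  -4 ]
  [ 3   3  12   2  15 ]
  [ 0   1   3   1   5 ]
r2 -> r2 − 3·r1
  [ 1  -1  -2  -1  -4 ]
  [ 0   6  18   5  27 ]
  [ 0   1   3   1   5 ]
r2 -> 1/6·r2
  [ 1  -1  -2   -1   -4 ]
  [ 0   1   3  5/6  9/2 ]
  [ 0   1   3    1    5 ]
r3 -> r3 − r2
  [ 1  -1  -2   -1   -4 ]
  [ 0   1   3  5/6  9/2 ]
  [ 0   0   0  1/6  1/2 ]
r3 -> 6·r3
  [ 1  -1  -2   -1   -4 ]
  [ 0   1   3  5/6  9/2 ]
  [ 0   0   0    1    3 ]
r2 -> r2 − 5/6·r3
  [ 1  -1  -2  -1  -4 ]
  [ 0   1   3   0   2 ]
  [ 0   0   0   1   3 ]
r1 -> r1 + r3
  [ 1  -1  -2  0  -1 ]
  [ 0   1   3  0   2 ]
  [ 0   0   0  1   3 ]
r1 -> r1 + r2
  [ 1  0  1  0  1 ]
  [ 0  1  3  0  2 ]
  [ 0  0  0  1  3 ]
The reduced form has 3 nonzero rows.

rank = 3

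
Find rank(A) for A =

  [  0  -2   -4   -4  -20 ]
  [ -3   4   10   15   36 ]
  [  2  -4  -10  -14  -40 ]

rank = 3

r1 <=> r2
  [ -3   4   10   15   36 ]
  [  0  -2   -4   -4  -20 ]
  [  2  -4  -10  -14  -40 ]
r1 -> -1/3·r1
  [ 1  -4/3  -10/3   -5  -12 ]
  [ 0    -2     -4   -4  -20 ]
  [ 2    -4    -10  -14  -40 ]
r3 -> r3 − 2·r1
  [ 1  -4/3  -10/3  -5  -12 ]
  [ 0    -2     -4  -4  -20 ]
  [ 0  -4/3  -10/3  -4  -16 ]
r2 -> -1/2·r2
  [ 1  -4/3  -10/3  -5  -12 ]
  [ 0     1      2   2   10 ]
  [ 0  -4/3  -10/3  -4  -16 ]
r3 -> r3 + 4/3·r2
  [ 1  -4/3  -10/3    -5   -12 ]
  [ 0     1      2     2    10 ]
  [ 0     0   -2/3  -4/3  -8/3 ]
r3 -> -3/2·r3
  [ 1  -4/3  -10/3  -5  -12 ]
  [ 0     1      2   2   10 ]
  [ 0     0      1   2    4 ]
r2 -> r2 − 2·r3
  [ 1  -4/3  -10/3  -5  -12 ]
  [ 0     1      0  -2    2 ]
  [ 0     0      1   2    4 ]
r1 -> r1 + 10/3·r3
  [ 1  -4/3  0  5/3  4/3 ]
  [ 0     1  0   -2    2 ]
  [ 0     0  1    2    4 ]
r1 -> r1 + 4/3·r2
  [ 1  0  0  -1  4 ]
  [ 0  1  0  -2  2 ]
  [ 0  0  1   2  4 ]
The reduced form has 3 nonzero rows.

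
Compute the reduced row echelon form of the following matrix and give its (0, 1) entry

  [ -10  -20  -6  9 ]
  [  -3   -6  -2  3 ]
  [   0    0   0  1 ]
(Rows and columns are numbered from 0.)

r1 -> -1/10·r1
  [  1   2  3/5  -9/10 ]
  [ -3  -6   -2      3 ]
  [  0   0    0      1 ]
r2 -> r2 + 3·r1
  [ 1  2   3/5  -9/10 ]
  [ 0  0  -1/5   3/10 ]
  [ 0  0     0      1 ]
r2 -> -5·r2
  [ 1  2  3/5  -9/10 ]
  [ 0  0    1   -3/2 ]
  [ 0  0    0      1 ]
r2 -> r2 + 3/2·r3
  [ 1  2  3/5  -9/10 ]
  [ 0  0    1      0 ]
  [ 0  0    0      1 ]
r1 -> r1 + 9/10·r3
  [ 1  2  3/5  0 ]
  [ 0  0    1  0 ]
  [ 0  0    0  1 ]
r1 -> r1 − 3/5·r2
  [ 1  2  0  0 ]
  [ 0  0  1  0 ]
  [ 0  0  0  1 ]

2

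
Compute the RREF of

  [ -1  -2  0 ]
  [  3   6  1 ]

[[1, 2, 0], [0, 0, 1]]

R1 → -1·R1
  [ 1  2  0 ]
  [ 3  6  1 ]
R2 → R2 − 3·R1
  [ 1  2  0 ]
  [ 0  0  1 ]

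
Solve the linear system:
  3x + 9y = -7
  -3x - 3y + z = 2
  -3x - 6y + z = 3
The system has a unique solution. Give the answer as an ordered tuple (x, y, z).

Form the augmented matrix and row-reduce:
  [  3   9  0  |  -7 ]
  [ -3  -3  1  |   2 ]
  [ -3  -6  1  |   3 ]
Multiply ρ1 by 1/3.
  [  1   3  0  |  -7/3 ]
  [ -3  -3  1  |     2 ]
  [ -3  -6  1  |     3 ]
Add 3 times ρ1 to ρ2.
  [  1   3  0  |  -7/3 ]
  [  0   6  1  |    -5 ]
  [ -3  -6  1  |     3 ]
Add 3 times ρ1 to ρ3.
  [ 1  3  0  |  -7/3 ]
  [ 0  6  1  |    -5 ]
  [ 0  3  1  |    -4 ]
Multiply ρ2 by 1/6.
  [ 1  3    0  |  -7/3 ]
  [ 0  1  1/6  |  -5/6 ]
  [ 0  3    1  |    -4 ]
Subtract 3 times ρ2 from ρ3.
  [ 1  3    0  |  -7/3 ]
  [ 0  1  1/6  |  -5/6 ]
  [ 0  0  1/2  |  -3/2 ]
Multiply ρ3 by 2.
  [ 1  3    0  |  -7/3 ]
  [ 0  1  1/6  |  -5/6 ]
  [ 0  0    1  |    -3 ]
Subtract 1/6 times ρ3 from ρ2.
  [ 1  3  0  |  -7/3 ]
  [ 0  1  0  |  -1/3 ]
  [ 0  0  1  |    -3 ]
Subtract 3 times ρ2 from ρ1.
  [ 1  0  0  |  -4/3 ]
  [ 0  1  0  |  -1/3 ]
  [ 0  0  1  |    -3 ]
Reading off the last column: x = -4/3, y = -1/3, z = -3.

(-4/3, -1/3, -3)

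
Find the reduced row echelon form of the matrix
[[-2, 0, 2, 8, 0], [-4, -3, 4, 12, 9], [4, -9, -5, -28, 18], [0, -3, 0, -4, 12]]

Multiply r1 by -1/2.
  [  1   0  -1   -4   0 ]
  [ -4  -3   4   12   9 ]
  [  4  -9  -5  -28  18 ]
  [  0  -3   0   -4  12 ]
Add 4 times r1 to r2.
  [ 1   0  -1   -4   0 ]
  [ 0  -3   0   -4   9 ]
  [ 4  -9  -5  -28  18 ]
  [ 0  -3   0   -4  12 ]
Subtract 4 times r1 from r3.
  [ 1   0  -1   -4   0 ]
  [ 0  -3   0   -4   9 ]
  [ 0  -9  -1  -12  18 ]
  [ 0  -3   0   -4  12 ]
Multiply r2 by -1/3.
  [ 1   0  -1   -4   0 ]
  [ 0   1   0  4/3  -3 ]
  [ 0  -9  -1  -12  18 ]
  [ 0  -3   0   -4  12 ]
Add 9 times r2 to r3.
  [ 1   0  -1   -4   0 ]
  [ 0   1   0  4/3  -3 ]
  [ 0   0  -1    0  -9 ]
  [ 0  -3   0   -4  12 ]
Add 3 times r2 to r4.
  [ 1  0  -1   -4   0 ]
  [ 0  1   0  4/3  -3 ]
  [ 0  0  -1    0  -9 ]
  [ 0  0   0    0   3 ]
Multiply r3 by -1.
  [ 1  0  -1   -4   0 ]
  [ 0  1   0  4/3  -3 ]
  [ 0  0   1    0   9 ]
  [ 0  0   0    0   3 ]
Multiply r4 by 1/3.
  [ 1  0  -1   -4   0 ]
  [ 0  1   0  4/3  -3 ]
  [ 0  0   1    0   9 ]
  [ 0  0   0    0   1 ]
Subtract 9 times r4 from r3.
  [ 1  0  -1   -4   0 ]
  [ 0  1   0  4/3  -3 ]
  [ 0  0   1    0   0 ]
  [ 0  0   0    0   1 ]
Add 3 times r4 to r2.
  [ 1  0  -1   -4  0 ]
  [ 0  1   0  4/3  0 ]
  [ 0  0   1    0  0 ]
  [ 0  0   0    0  1 ]
Add r3 to r1.
  [ 1  0  0   -4  0 ]
  [ 0  1  0  4/3  0 ]
  [ 0  0  1    0  0 ]
  [ 0  0  0    0  1 ]

[[1, 0, 0, -4, 0], [0, 1, 0, 4/3, 0], [0, 0, 1, 0, 0], [0, 0, 0, 0, 1]]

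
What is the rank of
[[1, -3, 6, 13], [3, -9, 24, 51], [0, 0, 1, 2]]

rank = 2

r2 → r2 − 3·r1
  [ 1  -3  6  13 ]
  [ 0   0  6  12 ]
  [ 0   0  1   2 ]
r2 → 1/6·r2
  [ 1  -3  6  13 ]
  [ 0   0  1   2 ]
  [ 0   0  1   2 ]
r3 → r3 − r2
  [ 1  -3  6  13 ]
  [ 0   0  1   2 ]
  [ 0   0  0   0 ]
r1 → r1 − 6·r2
  [ 1  -3  0  1 ]
  [ 0   0  1  2 ]
  [ 0   0  0  0 ]
The reduced form has 2 nonzero rows.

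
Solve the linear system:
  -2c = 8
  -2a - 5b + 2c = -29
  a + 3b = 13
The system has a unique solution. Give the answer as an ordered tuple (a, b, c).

Form the augmented matrix and row-reduce:
  [  0   0  -2  |    8 ]
  [ -2  -5   2  |  -29 ]
  [  1   3   0  |   13 ]
R1 <-> R2
  [ -2  -5   2  |  -29 ]
  [  0   0  -2  |    8 ]
  [  1   3   0  |   13 ]
R1 → -1/2·R1
  [ 1  5/2  -1  |  29/2 ]
  [ 0    0  -2  |     8 ]
  [ 1    3   0  |    13 ]
R3 → R3 − R1
  [ 1  5/2  -1  |  29/2 ]
  [ 0    0  -2  |     8 ]
  [ 0  1/2   1  |  -3/2 ]
R2 <-> R3
  [ 1  5/2  -1  |  29/2 ]
  [ 0  1/2   1  |  -3/2 ]
  [ 0    0  -2  |     8 ]
R2 → 2·R2
  [ 1  5/2  -1  |  29/2 ]
  [ 0    1   2  |    -3 ]
  [ 0    0  -2  |     8 ]
R3 → -1/2·R3
  [ 1  5/2  -1  |  29/2 ]
  [ 0    1   2  |    -3 ]
  [ 0    0   1  |    -4 ]
R2 → R2 − 2·R3
  [ 1  5/2  -1  |  29/2 ]
  [ 0    1   0  |     5 ]
  [ 0    0   1  |    -4 ]
R1 → R1 + R3
  [ 1  5/2  0  |  21/2 ]
  [ 0    1  0  |     5 ]
  [ 0    0  1  |    -4 ]
R1 → R1 − 5/2·R2
  [ 1  0  0  |  -2 ]
  [ 0  1  0  |   5 ]
  [ 0  0  1  |  -4 ]
Reading off the last column: a = -2, b = 5, c = -4.

(-2, 5, -4)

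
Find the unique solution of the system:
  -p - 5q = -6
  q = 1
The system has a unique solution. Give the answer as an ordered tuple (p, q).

Form the augmented matrix and row-reduce:
  [ -1  -5  |  -6 ]
  [  0   1  |   1 ]
R1 → -1·R1
  [ 1  5  |  6 ]
  [ 0  1  |  1 ]
R1 → R1 − 5·R2
  [ 1  0  |  1 ]
  [ 0  1  |  1 ]
Reading off the last column: p = 1, q = 1.

(1, 1)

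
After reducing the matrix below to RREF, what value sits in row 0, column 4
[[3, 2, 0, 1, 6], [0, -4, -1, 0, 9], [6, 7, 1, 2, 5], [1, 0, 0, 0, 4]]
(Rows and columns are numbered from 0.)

R1 ← 1/3·R1
  [ 1  2/3   0  1/3  2 ]
  [ 0   -4  -1    0  9 ]
  [ 6    7   1    2  5 ]
  [ 1    0   0    0  4 ]
R3 ← R3 − 6·R1
  [ 1  2/3   0  1/3   2 ]
  [ 0   -4  -1    0   9 ]
  [ 0    3   1    0  -7 ]
  [ 1    0   0    0   4 ]
R4 ← R4 − R1
  [ 1   2/3   0   1/3   2 ]
  [ 0    -4  -1     0   9 ]
  [ 0     3   1     0  -7 ]
  [ 0  -2/3   0  -1/3   2 ]
R2 ← -1/4·R2
  [ 1   2/3    0   1/3     2 ]
  [ 0     1  1/4     0  -9/4 ]
  [ 0     3    1     0    -7 ]
  [ 0  -2/3    0  -1/3     2 ]
R3 ← R3 − 3·R2
  [ 1   2/3    0   1/3     2 ]
  [ 0     1  1/4     0  -9/4 ]
  [ 0     0  1/4     0  -1/4 ]
  [ 0  -2/3    0  -1/3     2 ]
R4 ← R4 + 2/3·R2
  [ 1  2/3    0   1/3     2 ]
  [ 0    1  1/4     0  -9/4 ]
  [ 0    0  1/4     0  -1/4 ]
  [ 0    0  1/6  -1/3   1/2 ]
R3 ← 4·R3
  [ 1  2/3    0   1/3     2 ]
  [ 0    1  1/4     0  -9/4 ]
  [ 0    0    1     0    -1 ]
  [ 0    0  1/6  -1/3   1/2 ]
R4 ← R4 − 1/6·R3
  [ 1  2/3    0   1/3     2 ]
  [ 0    1  1/4     0  -9/4 ]
  [ 0    0    1     0    -1 ]
  [ 0    0    0  -1/3   2/3 ]
R4 ← -3·R4
  [ 1  2/3    0  1/3     2 ]
  [ 0    1  1/4    0  -9/4 ]
  [ 0    0    1    0    -1 ]
  [ 0    0    0    1    -2 ]
R1 ← R1 − 1/3·R4
  [ 1  2/3    0  0   8/3 ]
  [ 0    1  1/4  0  -9/4 ]
  [ 0    0    1  0    -1 ]
  [ 0    0    0  1    -2 ]
R2 ← R2 − 1/4·R3
  [ 1  2/3  0  0  8/3 ]
  [ 0    1  0  0   -2 ]
  [ 0    0  1  0   -1 ]
  [ 0    0  0  1   -2 ]
R1 ← R1 − 2/3·R2
  [ 1  0  0  0   4 ]
  [ 0  1  0  0  -2 ]
  [ 0  0  1  0  -1 ]
  [ 0  0  0  1  -2 ]

4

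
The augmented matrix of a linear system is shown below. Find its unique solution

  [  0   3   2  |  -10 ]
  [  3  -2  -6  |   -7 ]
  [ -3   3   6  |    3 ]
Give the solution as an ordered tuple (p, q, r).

R1 <-> R2
  [  3  -2  -6  |   -7 ]
  [  0   3   2  |  -10 ]
  [ -3   3   6  |    3 ]
R1 → 1/3·R1
  [  1  -2/3  -2  |  -7/3 ]
  [  0     3   2  |   -10 ]
  [ -3     3   6  |     3 ]
R3 → R3 + 3·R1
  [ 1  -2/3  -2  |  -7/3 ]
  [ 0     3   2  |   -10 ]
  [ 0     1   0  |    -4 ]
R2 → 1/3·R2
  [ 1  -2/3   -2  |   -7/3 ]
  [ 0     1  2/3  |  -10/3 ]
  [ 0     1    0  |     -4 ]
R3 → R3 − R2
  [ 1  -2/3    -2  |   -7/3 ]
  [ 0     1   2/3  |  -10/3 ]
  [ 0     0  -2/3  |   -2/3 ]
R3 → -3/2·R3
  [ 1  -2/3   -2  |   -7/3 ]
  [ 0     1  2/3  |  -10/3 ]
  [ 0     0    1  |      1 ]
R2 → R2 − 2/3·R3
  [ 1  -2/3  -2  |  -7/3 ]
  [ 0     1   0  |    -4 ]
  [ 0     0   1  |     1 ]
R1 → R1 + 2·R3
  [ 1  -2/3  0  |  -1/3 ]
  [ 0     1  0  |    -4 ]
  [ 0     0  1  |     1 ]
R1 → R1 + 2/3·R2
  [ 1  0  0  |  -3 ]
  [ 0  1  0  |  -4 ]
  [ 0  0  1  |   1 ]
Reading off the last column: p = -3, q = -4, r = 1.

(-3, -4, 1)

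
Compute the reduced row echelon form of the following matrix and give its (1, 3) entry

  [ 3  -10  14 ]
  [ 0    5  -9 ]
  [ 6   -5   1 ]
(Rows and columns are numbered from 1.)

ρ1 → 1/3·ρ1
  [ 1  -10/3  14/3 ]
  [ 0      5    -9 ]
  [ 6     -5     1 ]
ρ3 → ρ3 − 6·ρ1
  [ 1  -10/3  14/3 ]
  [ 0      5    -9 ]
  [ 0     15   -27 ]
ρ2 → 1/5·ρ2
  [ 1  -10/3  14/3 ]
  [ 0      1  -9/5 ]
  [ 0     15   -27 ]
ρ3 → ρ3 − 15·ρ2
  [ 1  -10/3  14/3 ]
  [ 0      1  -9/5 ]
  [ 0      0     0 ]
ρ1 → ρ1 + 10/3·ρ2
  [ 1  0  -4/3 ]
  [ 0  1  -9/5 ]
  [ 0  0     0 ]

-4/3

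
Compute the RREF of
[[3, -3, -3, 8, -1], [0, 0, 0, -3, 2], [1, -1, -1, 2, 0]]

[[1, -1, -1, 0, 0], [0, 0, 0, 1, 0], [0, 0, 0, 0, 1]]

R1 → 1/3·R1
  [ 1  -1  -1  8/3  -1/3 ]
  [ 0   0   0   -3     2 ]
  [ 1  -1  -1    2     0 ]
R3 → R3 − R1
  [ 1  -1  -1   8/3  -1/3 ]
  [ 0   0   0    -3     2 ]
  [ 0   0   0  -2/3   1/3 ]
R2 → -1/3·R2
  [ 1  -1  -1   8/3  -1/3 ]
  [ 0   0   0     1  -2/3 ]
  [ 0   0   0  -2/3   1/3 ]
R3 → R3 + 2/3·R2
  [ 1  -1  -1  8/3  -1/3 ]
  [ 0   0   0    1  -2/3 ]
  [ 0   0   0    0  -1/9 ]
R3 → -9·R3
  [ 1  -1  -1  8/3  -1/3 ]
  [ 0   0   0    1  -2/3 ]
  [ 0   0   0    0     1 ]
R2 → R2 + 2/3·R3
  [ 1  -1  -1  8/3  -1/3 ]
  [ 0   0   0    1     0 ]
  [ 0   0   0    0     1 ]
R1 → R1 + 1/3·R3
  [ 1  -1  -1  8/3  0 ]
  [ 0   0   0    1  0 ]
  [ 0   0   0    0  1 ]
R1 → R1 − 8/3·R2
  [ 1  -1  -1  0  0 ]
  [ 0   0   0  1  0 ]
  [ 0   0   0  0  1 ]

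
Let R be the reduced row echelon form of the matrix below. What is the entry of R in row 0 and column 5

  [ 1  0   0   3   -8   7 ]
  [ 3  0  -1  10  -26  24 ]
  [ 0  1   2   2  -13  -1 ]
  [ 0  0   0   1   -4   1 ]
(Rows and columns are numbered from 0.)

ρ2 ← ρ2 − 3·ρ1
  [ 1  0   0  3   -8   7 ]
  [ 0  0  -1  1   -2   3 ]
  [ 0  1   2  2  -13  -1 ]
  [ 0  0   0  1   -4   1 ]
ρ2 <-> ρ3
  [ 1  0   0  3   -8   7 ]
  [ 0  1   2  2  -13  -1 ]
  [ 0  0  -1  1   -2   3 ]
  [ 0  0   0  1   -4   1 ]
ρ3 ← -1·ρ3
  [ 1  0  0   3   -8   7 ]
  [ 0  1  2   2  -13  -1 ]
  [ 0  0  1  -1    2  -3 ]
  [ 0  0  0   1   -4   1 ]
ρ3 ← ρ3 + ρ4
  [ 1  0  0  3   -8   7 ]
  [ 0  1  2  2  -13  -1 ]
  [ 0  0  1  0   -2  -2 ]
  [ 0  0  0  1   -4   1 ]
ρ2 ← ρ2 − 2·ρ4
  [ 1  0  0  3  -8   7 ]
  [ 0  1  2  0  -5  -3 ]
  [ 0  0  1  0  -2  -2 ]
  [ 0  0  0  1  -4   1 ]
ρ1 ← ρ1 − 3·ρ4
  [ 1  0  0  0   4   4 ]
  [ 0  1  2  0  -5  -3 ]
  [ 0  0  1  0  -2  -2 ]
  [ 0  0  0  1  -4   1 ]
ρ2 ← ρ2 − 2·ρ3
  [ 1  0  0  0   4   4 ]
  [ 0  1  0  0  -1   1 ]
  [ 0  0  1  0  -2  -2 ]
  [ 0  0  0  1  -4   1 ]

4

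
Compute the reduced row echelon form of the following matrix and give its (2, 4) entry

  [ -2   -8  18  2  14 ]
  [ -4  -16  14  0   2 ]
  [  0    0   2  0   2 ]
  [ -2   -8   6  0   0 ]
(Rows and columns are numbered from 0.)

ρ1 → -1/2·ρ1
  [  1    4  -9  -1  -7 ]
  [ -4  -16  14   0   2 ]
  [  0    0   2   0   2 ]
  [ -2   -8   6   0   0 ]
ρ2 → ρ2 + 4·ρ1
  [  1   4   -9  -1   -7 ]
  [  0   0  -22  -4  -26 ]
  [  0   0    2   0    2 ]
  [ -2  -8    6   0    0 ]
ρ4 → ρ4 + 2·ρ1
  [ 1  4   -9  -1   -7 ]
  [ 0  0  -22  -4  -26 ]
  [ 0  0    2   0    2 ]
  [ 0  0  -12  -2  -14 ]
ρ2 → -1/22·ρ2
  [ 1  4   -9    -1     -7 ]
  [ 0  0    1  2/11  13/11 ]
  [ 0  0    2     0      2 ]
  [ 0  0  -12    -2    -14 ]
ρ3 → ρ3 − 2·ρ2
  [ 1  4   -9     -1     -7 ]
  [ 0  0    1   2/11  13/11 ]
  [ 0  0    0  -4/11  -4/11 ]
  [ 0  0  -12     -2    -14 ]
ρ4 → ρ4 + 12·ρ2
  [ 1  4  -9     -1     -7 ]
  [ 0  0   1   2/11  13/11 ]
  [ 0  0   0  -4/11  -4/11 ]
  [ 0  0   0   2/11   2/11 ]
ρ3 → -11/4·ρ3
  [ 1  4  -9    -1     -7 ]
  [ 0  0   1  2/11  13/11 ]
  [ 0  0   0     1      1 ]
  [ 0  0   0  2/11   2/11 ]
ρ4 → ρ4 − 2/11·ρ3
  [ 1  4  -9    -1     -7 ]
  [ 0  0   1  2/11  13/11 ]
  [ 0  0   0     1      1 ]
  [ 0  0   0     0      0 ]
ρ2 → ρ2 − 2/11·ρ3
  [ 1  4  -9  -1  -7 ]
  [ 0  0   1   0   1 ]
  [ 0  0   0   1   1 ]
  [ 0  0   0   0   0 ]
ρ1 → ρ1 + ρ3
  [ 1  4  -9  0  -6 ]
  [ 0  0   1  0   1 ]
  [ 0  0   0  1   1 ]
  [ 0  0   0  0   0 ]
ρ1 → ρ1 + 9·ρ2
  [ 1  4  0  0  3 ]
  [ 0  0  1  0  1 ]
  [ 0  0  0  1  1 ]
  [ 0  0  0  0  0 ]

1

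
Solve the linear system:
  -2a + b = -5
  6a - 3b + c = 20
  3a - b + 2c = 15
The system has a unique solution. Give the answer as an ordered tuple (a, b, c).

(0, -5, 5)

Form the augmented matrix and row-reduce:
  [ -2   1  0  |  -5 ]
  [  6  -3  1  |  20 ]
  [  3  -1  2  |  15 ]
R1 → -1/2·R1
  [ 1  -1/2  0  |  5/2 ]
  [ 6    -3  1  |   20 ]
  [ 3    -1  2  |   15 ]
R2 → R2 − 6·R1
  [ 1  -1/2  0  |  5/2 ]
  [ 0     0  1  |    5 ]
  [ 3    -1  2  |   15 ]
R3 → R3 − 3·R1
  [ 1  -1/2  0  |   5/2 ]
  [ 0     0  1  |     5 ]
  [ 0   1/2  2  |  15/2 ]
R2 ↔ R3
  [ 1  -1/2  0  |   5/2 ]
  [ 0   1/2  2  |  15/2 ]
  [ 0     0  1  |     5 ]
R2 → 2·R2
  [ 1  -1/2  0  |  5/2 ]
  [ 0     1  4  |   15 ]
  [ 0     0  1  |    5 ]
R2 → R2 − 4·R3
  [ 1  -1/2  0  |  5/2 ]
  [ 0     1  0  |   -5 ]
  [ 0     0  1  |    5 ]
R1 → R1 + 1/2·R2
  [ 1  0  0  |   0 ]
  [ 0  1  0  |  -5 ]
  [ 0  0  1  |   5 ]
Reading off the last column: a = 0, b = -5, c = 5.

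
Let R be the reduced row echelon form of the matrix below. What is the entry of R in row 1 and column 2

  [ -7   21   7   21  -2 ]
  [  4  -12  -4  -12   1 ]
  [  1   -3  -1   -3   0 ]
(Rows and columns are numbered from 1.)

-3

R1 ← -1/7·R1
R2 ← R2 − 4·R1
R3 ← R3 − R1
R2 ← -7·R2
R3 ← R3 + 2/7·R2
R1 ← R1 − 2/7·R2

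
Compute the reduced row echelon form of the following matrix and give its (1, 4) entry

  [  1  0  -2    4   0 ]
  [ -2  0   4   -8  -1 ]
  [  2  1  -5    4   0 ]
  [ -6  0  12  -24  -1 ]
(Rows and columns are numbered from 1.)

4

Add 2 times ρ1 to ρ2.
Subtract 2 times ρ1 from ρ3.
Add 6 times ρ1 to ρ4.
Swap ρ2 and ρ3.
Multiply ρ3 by -1.
Add ρ3 to ρ4.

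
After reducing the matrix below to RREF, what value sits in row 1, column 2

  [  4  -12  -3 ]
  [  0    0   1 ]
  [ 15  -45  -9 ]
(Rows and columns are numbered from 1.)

Multiply R1 by 1/4.
  [  1   -3  -3/4 ]
  [  0    0     1 ]
  [ 15  -45    -9 ]
Subtract 15 times R1 from R3.
  [ 1  -3  -3/4 ]
  [ 0   0     1 ]
  [ 0   0   9/4 ]
Subtract 9/4 times R2 from R3.
  [ 1  -3  -3/4 ]
  [ 0   0     1 ]
  [ 0   0     0 ]
Add 3/4 times R2 to R1.
  [ 1  -3  0 ]
  [ 0   0  1 ]
  [ 0   0  0 ]

-3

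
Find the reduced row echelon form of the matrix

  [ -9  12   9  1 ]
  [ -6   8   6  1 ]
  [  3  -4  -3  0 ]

ρ1 -> -1/9·ρ1
ρ2 -> ρ2 + 6·ρ1
ρ3 -> ρ3 − 3·ρ1
ρ2 -> 3·ρ2
ρ3 -> ρ3 − 1/3·ρ2
ρ1 -> ρ1 + 1/9·ρ2

[[1, -4/3, -1, 0], [0, 0, 0, 1], [0, 0, 0, 0]]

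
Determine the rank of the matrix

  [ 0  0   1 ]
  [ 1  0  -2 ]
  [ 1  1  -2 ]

rank = 3

Swap r1 and r2.
Subtract r1 from r3.
Swap r2 and r3.
Add 2 times r3 to r1.
The reduced form has 3 nonzero rows.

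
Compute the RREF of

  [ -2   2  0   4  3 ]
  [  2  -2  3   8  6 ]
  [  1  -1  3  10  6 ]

R1 ← -1/2·R1
  [ 1  -1  0  -2  -3/2 ]
  [ 2  -2  3   8     6 ]
  [ 1  -1  3  10     6 ]
R2 ← R2 − 2·R1
  [ 1  -1  0  -2  -3/2 ]
  [ 0   0  3  12     9 ]
  [ 1  -1  3  10     6 ]
R3 ← R3 − R1
  [ 1  -1  0  -2  -3/2 ]
  [ 0   0  3  12     9 ]
  [ 0   0  3  12  15/2 ]
R2 ← 1/3·R2
  [ 1  -1  0  -2  -3/2 ]
  [ 0   0  1   4     3 ]
  [ 0   0  3  12  15/2 ]
R3 ← R3 − 3·R2
  [ 1  -1  0  -2  -3/2 ]
  [ 0   0  1   4     3 ]
  [ 0   0  0   0  -3/2 ]
R3 ← -2/3·R3
  [ 1  -1  0  -2  -3/2 ]
  [ 0   0  1   4     3 ]
  [ 0   0  0   0     1 ]
R2 ← R2 − 3·R3
  [ 1  -1  0  -2  -3/2 ]
  [ 0   0  1   4     0 ]
  [ 0   0  0   0     1 ]
R1 ← R1 + 3/2·R3
  [ 1  -1  0  -2  0 ]
  [ 0   0  1   4  0 ]
  [ 0   0  0   0  1 ]

[[1, -1, 0, -2, 0], [0, 0, 1, 4, 0], [0, 0, 0, 0, 1]]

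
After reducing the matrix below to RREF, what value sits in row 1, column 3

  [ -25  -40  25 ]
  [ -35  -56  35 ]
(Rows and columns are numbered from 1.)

R1 -> -1/25·R1
  [   1  8/5  -1 ]
  [ -35  -56  35 ]
R2 -> R2 + 35·R1
  [ 1  8/5  -1 ]
  [ 0    0   0 ]

-1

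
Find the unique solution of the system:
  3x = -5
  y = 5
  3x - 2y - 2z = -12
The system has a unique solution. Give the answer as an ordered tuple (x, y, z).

Form the augmented matrix and row-reduce:
  [ 3   0   0  |   -5 ]
  [ 0   1   0  |    5 ]
  [ 3  -2  -2  |  -12 ]
ρ1 -> 1/3·ρ1
  [ 1   0   0  |  -5/3 ]
  [ 0   1   0  |     5 ]
  [ 3  -2  -2  |   -12 ]
ρ3 -> ρ3 − 3·ρ1
  [ 1   0   0  |  -5/3 ]
  [ 0   1   0  |     5 ]
  [ 0  -2  -2  |    -7 ]
ρ3 -> ρ3 + 2·ρ2
  [ 1  0   0  |  -5/3 ]
  [ 0  1   0  |     5 ]
  [ 0  0  -2  |     3 ]
ρ3 -> -1/2·ρ3
  [ 1  0  0  |  -5/3 ]
  [ 0  1  0  |     5 ]
  [ 0  0  1  |  -3/2 ]
Reading off the last column: x = -5/3, y = 5, z = -3/2.

(-5/3, 5, -3/2)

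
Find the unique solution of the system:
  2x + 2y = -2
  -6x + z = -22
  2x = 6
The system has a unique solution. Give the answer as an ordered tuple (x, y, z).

Form the augmented matrix and row-reduce:
  [  2  2  0  |   -2 ]
  [ -6  0  1  |  -22 ]
  [  2  0  0  |    6 ]
r1 → 1/2·r1
  [  1  1  0  |   -1 ]
  [ -6  0  1  |  -22 ]
  [  2  0  0  |    6 ]
r2 → r2 + 6·r1
  [ 1  1  0  |   -1 ]
  [ 0  6  1  |  -28 ]
  [ 2  0  0  |    6 ]
r3 → r3 − 2·r1
  [ 1   1  0  |   -1 ]
  [ 0   6  1  |  -28 ]
  [ 0  -2  0  |    8 ]
r2 → 1/6·r2
  [ 1   1    0  |     -1 ]
  [ 0   1  1/6  |  -14/3 ]
  [ 0  -2    0  |      8 ]
r3 → r3 + 2·r2
  [ 1  1    0  |     -1 ]
  [ 0  1  1/6  |  -14/3 ]
  [ 0  0  1/3  |   -4/3 ]
r3 → 3·r3
  [ 1  1    0  |     -1 ]
  [ 0  1  1/6  |  -14/3 ]
  [ 0  0    1  |     -4 ]
r2 → r2 − 1/6·r3
  [ 1  1  0  |  -1 ]
  [ 0  1  0  |  -4 ]
  [ 0  0  1  |  -4 ]
r1 → r1 − r2
  [ 1  0  0  |   3 ]
  [ 0  1  0  |  -4 ]
  [ 0  0  1  |  -4 ]
Reading off the last column: x = 3, y = -4, z = -4.

(3, -4, -4)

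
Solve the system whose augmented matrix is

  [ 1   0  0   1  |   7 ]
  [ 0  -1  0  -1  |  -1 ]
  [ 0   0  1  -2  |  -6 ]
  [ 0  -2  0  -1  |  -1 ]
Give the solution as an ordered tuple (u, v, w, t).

R2 → -1·R2
  [ 1   0  0   1  |   7 ]
  [ 0   1  0   1  |   1 ]
  [ 0   0  1  -2  |  -6 ]
  [ 0  -2  0  -1  |  -1 ]
R4 → R4 + 2·R2
  [ 1  0  0   1  |   7 ]
  [ 0  1  0   1  |   1 ]
  [ 0  0  1  -2  |  -6 ]
  [ 0  0  0   1  |   1 ]
R3 → R3 + 2·R4
  [ 1  0  0  1  |   7 ]
  [ 0  1  0  1  |   1 ]
  [ 0  0  1  0  |  -4 ]
  [ 0  0  0  1  |   1 ]
R2 → R2 − R4
  [ 1  0  0  1  |   7 ]
  [ 0  1  0  0  |   0 ]
  [ 0  0  1  0  |  -4 ]
  [ 0  0  0  1  |   1 ]
R1 → R1 − R4
  [ 1  0  0  0  |   6 ]
  [ 0  1  0  0  |   0 ]
  [ 0  0  1  0  |  -4 ]
  [ 0  0  0  1  |   1 ]
Reading off the last column: u = 6, v = 0, w = -4, t = 1.

(6, 0, -4, 1)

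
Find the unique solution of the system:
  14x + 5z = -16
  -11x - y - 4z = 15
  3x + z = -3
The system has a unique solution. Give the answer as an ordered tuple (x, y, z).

(1, -2, -6)

Form the augmented matrix and row-reduce:
  [  14   0   5  |  -16 ]
  [ -11  -1  -4  |   15 ]
  [   3   0   1  |   -3 ]
R1 := 1/14·R1
  [   1   0  5/14  |  -8/7 ]
  [ -11  -1    -4  |    15 ]
  [   3   0     1  |    -3 ]
R2 := R2 + 11·R1
  [ 1   0   5/14  |  -8/7 ]
  [ 0  -1  -1/14  |  17/7 ]
  [ 3   0      1  |    -3 ]
R3 := R3 − 3·R1
  [ 1   0   5/14  |  -8/7 ]
  [ 0  -1  -1/14  |  17/7 ]
  [ 0   0  -1/14  |   3/7 ]
R2 := -1·R2
  [ 1  0   5/14  |   -8/7 ]
  [ 0  1   1/14  |  -17/7 ]
  [ 0  0  -1/14  |    3/7 ]
R3 := -14·R3
  [ 1  0  5/14  |   -8/7 ]
  [ 0  1  1/14  |  -17/7 ]
  [ 0  0     1  |     -6 ]
R2 := R2 − 1/14·R3
  [ 1  0  5/14  |  -8/7 ]
  [ 0  1     0  |    -2 ]
  [ 0  0     1  |    -6 ]
R1 := R1 − 5/14·R3
  [ 1  0  0  |   1 ]
  [ 0  1  0  |  -2 ]
  [ 0  0  1  |  -6 ]
Reading off the last column: x = 1, y = -2, z = -6.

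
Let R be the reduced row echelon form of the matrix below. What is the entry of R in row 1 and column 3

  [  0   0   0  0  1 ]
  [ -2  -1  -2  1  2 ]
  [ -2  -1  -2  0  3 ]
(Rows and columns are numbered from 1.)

Swap R1 and R2.
  [ -2  -1  -2  1  2 ]
  [  0   0   0  0  1 ]
  [ -2  -1  -2  0  3 ]
Multiply R1 by -1/2.
  [  1  1/2   1  -1/2  -1 ]
  [  0    0   0     0   1 ]
  [ -2   -1  -2     0   3 ]
Add 2 times R1 to R3.
  [ 1  1/2  1  -1/2  -1 ]
  [ 0    0  0     0   1 ]
  [ 0    0  0    -1   1 ]
Swap R2 and R3.
  [ 1  1/2  1  -1/2  -1 ]
  [ 0    0  0    -1   1 ]
  [ 0    0  0     0   1 ]
Multiply R2 by -1.
  [ 1  1/2  1  -1/2  -1 ]
  [ 0    0  0     1  -1 ]
  [ 0    0  0     0   1 ]
Add R3 to R2.
  [ 1  1/2  1  -1/2  -1 ]
  [ 0    0  0     1   0 ]
  [ 0    0  0     0   1 ]
Add R3 to R1.
  [ 1  1/2  1  -1/2  0 ]
  [ 0    0  0     1  0 ]
  [ 0    0  0     0  1 ]
Add 1/2 times R2 to R1.
  [ 1  1/2  1  0  0 ]
  [ 0    0  0  1  0 ]
  [ 0    0  0  0  1 ]

1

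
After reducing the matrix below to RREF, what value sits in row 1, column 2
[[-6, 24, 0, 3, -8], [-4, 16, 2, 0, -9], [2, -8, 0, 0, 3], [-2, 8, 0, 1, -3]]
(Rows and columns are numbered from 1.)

-4

R1 -> -1/6·R1
  [  1  -4  0  -1/2  4/3 ]
  [ -4  16  2     0   -9 ]
  [  2  -8  0     0    3 ]
  [ -2   8  0     1   -3 ]
R2 -> R2 + 4·R1
  [  1  -4  0  -1/2    4/3 ]
  [  0   0  2    -2  -11/3 ]
  [  2  -8  0     0      3 ]
  [ -2   8  0     1     -3 ]
R3 -> R3 − 2·R1
  [  1  -4  0  -1/2    4/3 ]
  [  0   0  2    -2  -11/3 ]
  [  0   0  0     1    1/3 ]
  [ -2   8  0     1     -3 ]
R4 -> R4 + 2·R1
  [ 1  -4  0  -1/2    4/3 ]
  [ 0   0  2    -2  -11/3 ]
  [ 0   0  0     1    1/3 ]
  [ 0   0  0     0   -1/3 ]
R2 -> 1/2·R2
  [ 1  -4  0  -1/2    4/3 ]
  [ 0   0  1    -1  -11/6 ]
  [ 0   0  0     1    1/3 ]
  [ 0   0  0     0   -1/3 ]
R4 -> -3·R4
  [ 1  -4  0  -1/2    4/3 ]
  [ 0   0  1    -1  -11/6 ]
  [ 0   0  0     1    1/3 ]
  [ 0   0  0     0      1 ]
R3 -> R3 − 1/3·R4
  [ 1  -4  0  -1/2    4/3 ]
  [ 0   0  1    -1  -11/6 ]
  [ 0   0  0     1      0 ]
  [ 0   0  0     0      1 ]
R2 -> R2 + 11/6·R4
  [ 1  -4  0  -1/2  4/3 ]
  [ 0   0  1    -1    0 ]
  [ 0   0  0     1    0 ]
  [ 0   0  0     0    1 ]
R1 -> R1 − 4/3·R4
  [ 1  -4  0  -1/2  0 ]
  [ 0   0  1    -1  0 ]
  [ 0   0  0     1  0 ]
  [ 0   0  0     0  1 ]
R2 -> R2 + R3
  [ 1  -4  0  -1/2  0 ]
  [ 0   0  1     0  0 ]
  [ 0   0  0     1  0 ]
  [ 0   0  0     0  1 ]
R1 -> R1 + 1/2·R3
  [ 1  -4  0  0  0 ]
  [ 0   0  1  0  0 ]
  [ 0   0  0  1  0 ]
  [ 0   0  0  0  1 ]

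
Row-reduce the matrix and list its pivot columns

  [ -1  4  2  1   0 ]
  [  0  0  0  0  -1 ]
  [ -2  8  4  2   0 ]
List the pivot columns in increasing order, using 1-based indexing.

ρ1 ← -1·ρ1
  [  1  -4  -2  -1   0 ]
  [  0   0   0   0  -1 ]
  [ -2   8   4   2   0 ]
ρ3 ← ρ3 + 2·ρ1
  [ 1  -4  -2  -1   0 ]
  [ 0   0   0   0  -1 ]
  [ 0   0   0   0   0 ]
ρ2 ← -1·ρ2
  [ 1  -4  -2  -1  0 ]
  [ 0   0   0   0  1 ]
  [ 0   0   0   0  0 ]
Pivot columns are the columns containing a leading 1.

1, 5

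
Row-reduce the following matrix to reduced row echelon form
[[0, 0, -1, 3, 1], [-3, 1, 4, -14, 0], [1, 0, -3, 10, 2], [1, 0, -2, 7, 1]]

ρ1 <=> ρ2
  [ -3  1   4  -14  0 ]
  [  0  0  -1    3  1 ]
  [  1  0  -3   10  2 ]
  [  1  0  -2    7  1 ]
ρ1 ← -1/3·ρ1
  [ 1  -1/3  -4/3  14/3  0 ]
  [ 0     0    -1     3  1 ]
  [ 1     0    -3    10  2 ]
  [ 1     0    -2     7  1 ]
ρ3 ← ρ3 − ρ1
  [ 1  -1/3  -4/3  14/3  0 ]
  [ 0     0    -1     3  1 ]
  [ 0   1/3  -5/3  16/3  2 ]
  [ 1     0    -2     7  1 ]
ρ4 ← ρ4 − ρ1
  [ 1  -1/3  -4/3  14/3  0 ]
  [ 0     0    -1     3  1 ]
  [ 0   1/3  -5/3  16/3  2 ]
  [ 0   1/3  -2/3   7/3  1 ]
ρ2 <=> ρ3
  [ 1  -1/3  -4/3  14/3  0 ]
  [ 0   1/3  -5/3  16/3  2 ]
  [ 0     0    -1     3  1 ]
  [ 0   1/3  -2/3   7/3  1 ]
ρ2 ← 3·ρ2
  [ 1  -1/3  -4/3  14/3  0 ]
  [ 0     1    -5    16  6 ]
  [ 0     0    -1     3  1 ]
  [ 0   1/3  -2/3   7/3  1 ]
ρ4 ← ρ4 − 1/3·ρ2
  [ 1  -1/3  -4/3  14/3   0 ]
  [ 0     1    -5    16   6 ]
  [ 0     0    -1     3   1 ]
  [ 0     0     1    -3  -1 ]
ρ3 ← -1·ρ3
  [ 1  -1/3  -4/3  14/3   0 ]
  [ 0     1    -5    16   6 ]
  [ 0     0     1    -3  -1 ]
  [ 0     0     1    -3  -1 ]
ρ4 ← ρ4 − ρ3
  [ 1  -1/3  -4/3  14/3   0 ]
  [ 0     1    -5    16   6 ]
  [ 0     0     1    -3  -1 ]
  [ 0     0     0     0   0 ]
ρ2 ← ρ2 + 5·ρ3
  [ 1  -1/3  -4/3  14/3   0 ]
  [ 0     1     0     1   1 ]
  [ 0     0     1    -3  -1 ]
  [ 0     0     0     0   0 ]
ρ1 ← ρ1 + 4/3·ρ3
  [ 1  -1/3  0  2/3  -4/3 ]
  [ 0     1  0    1     1 ]
  [ 0     0  1   -3    -1 ]
  [ 0     0  0    0     0 ]
ρ1 ← ρ1 + 1/3·ρ2
  [ 1  0  0   1  -1 ]
  [ 0  1  0   1   1 ]
  [ 0  0  1  -3  -1 ]
  [ 0  0  0   0   0 ]

[[1, 0, 0, 1, -1], [0, 1, 0, 1, 1], [0, 0, 1, -3, -1], [0, 0, 0, 0, 0]]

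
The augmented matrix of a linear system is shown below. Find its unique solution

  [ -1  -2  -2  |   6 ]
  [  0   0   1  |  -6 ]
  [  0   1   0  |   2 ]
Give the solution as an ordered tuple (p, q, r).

R1 := -1·R1
  [ 1  2  2  |  -6 ]
  [ 0  0  1  |  -6 ]
  [ 0  1  0  |   2 ]
R2 ↔ R3
  [ 1  2  2  |  -6 ]
  [ 0  1  0  |   2 ]
  [ 0  0  1  |  -6 ]
R1 := R1 − 2·R3
  [ 1  2  0  |   6 ]
  [ 0  1  0  |   2 ]
  [ 0  0  1  |  -6 ]
R1 := R1 − 2·R2
  [ 1  0  0  |   2 ]
  [ 0  1  0  |   2 ]
  [ 0  0  1  |  -6 ]
Reading off the last column: p = 2, q = 2, r = -6.

(2, 2, -6)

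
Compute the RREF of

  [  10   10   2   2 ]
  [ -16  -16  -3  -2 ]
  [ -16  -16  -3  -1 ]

R1 := 1/10·R1
R2 := R2 + 16·R1
R3 := R3 + 16·R1
R2 := 5·R2
R3 := R3 − 1/5·R2
R2 := R2 − 6·R3
R1 := R1 − 1/5·R3
R1 := R1 − 1/5·R2

[[1, 1, 0, 0], [0, 0, 1, 0], [0, 0, 0, 1]]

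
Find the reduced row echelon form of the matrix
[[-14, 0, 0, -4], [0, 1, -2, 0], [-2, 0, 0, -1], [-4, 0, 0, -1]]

[[1, 0, 0, 0], [0, 1, -2, 0], [0, 0, 0, 1], [0, 0, 0, 0]]

r1 := -1/14·r1
  [  1  0   0  2/7 ]
  [  0  1  -2    0 ]
  [ -2  0   0   -1 ]
  [ -4  0   0   -1 ]
r3 := r3 + 2·r1
  [  1  0   0   2/7 ]
  [  0  1  -2     0 ]
  [  0  0   0  -3/7 ]
  [ -4  0   0    -1 ]
r4 := r4 + 4·r1
  [ 1  0   0   2/7 ]
  [ 0  1  -2     0 ]
  [ 0  0   0  -3/7 ]
  [ 0  0   0   1/7 ]
r3 := -7/3·r3
  [ 1  0   0  2/7 ]
  [ 0  1  -2    0 ]
  [ 0  0   0    1 ]
  [ 0  0   0  1/7 ]
r4 := r4 − 1/7·r3
  [ 1  0   0  2/7 ]
  [ 0  1  -2    0 ]
  [ 0  0   0    1 ]
  [ 0  0   0    0 ]
r1 := r1 − 2/7·r3
  [ 1  0   0  0 ]
  [ 0  1  -2  0 ]
  [ 0  0   0  1 ]
  [ 0  0   0  0 ]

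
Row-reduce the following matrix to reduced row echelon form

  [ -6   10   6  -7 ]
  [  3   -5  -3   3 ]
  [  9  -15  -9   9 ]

[[1, -5/3, -1, 0], [0, 0, 0, 1], [0, 0, 0, 0]]

R1 → -1/6·R1
  [ 1  -5/3  -1  7/6 ]
  [ 3    -5  -3    3 ]
  [ 9   -15  -9    9 ]
R2 → R2 − 3·R1
  [ 1  -5/3  -1   7/6 ]
  [ 0     0   0  -1/2 ]
  [ 9   -15  -9     9 ]
R3 → R3 − 9·R1
  [ 1  -5/3  -1   7/6 ]
  [ 0     0   0  -1/2 ]
  [ 0     0   0  -3/2 ]
R2 → -2·R2
  [ 1  -5/3  -1   7/6 ]
  [ 0     0   0     1 ]
  [ 0     0   0  -3/2 ]
R3 → R3 + 3/2·R2
  [ 1  -5/3  -1  7/6 ]
  [ 0     0   0    1 ]
  [ 0     0   0    0 ]
R1 → R1 − 7/6·R2
  [ 1  -5/3  -1  0 ]
  [ 0     0   0  1 ]
  [ 0     0   0  0 ]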